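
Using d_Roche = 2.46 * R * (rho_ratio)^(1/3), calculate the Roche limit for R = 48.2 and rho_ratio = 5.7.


d_Roche = 2.46 * 48.2 * 5.7^(1/3) = 211.8071

211.8071


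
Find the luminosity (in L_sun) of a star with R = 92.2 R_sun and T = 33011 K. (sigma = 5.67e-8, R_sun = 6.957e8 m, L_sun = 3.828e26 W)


R = 92.2 * 6.957e8 m = 6.414354e+10 m. L = 4*pi*R^2*sigma*T^4 = 4*pi*(6.414354e+10)^2 * 5.67e-8 * 33011^4 = 3.481236225e+33 W. L/L_sun = 3.481236225e+33 / 3.828e26 = 9.094e+06

9.094e+06 L_sun


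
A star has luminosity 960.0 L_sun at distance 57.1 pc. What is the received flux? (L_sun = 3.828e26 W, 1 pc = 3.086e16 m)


F = L / (4*pi*d^2) = 3.675e+29 / (4*pi*(1.762e+18)^2) = 9.418e-09

9.418e-09 W/m^2


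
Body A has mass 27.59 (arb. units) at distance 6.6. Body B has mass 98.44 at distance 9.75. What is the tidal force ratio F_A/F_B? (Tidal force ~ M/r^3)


Ratio = (M1/r1^3) / (M2/r2^3) = (27.59/6.6^3) / (98.44/9.75^3) = 0.9036

0.9036


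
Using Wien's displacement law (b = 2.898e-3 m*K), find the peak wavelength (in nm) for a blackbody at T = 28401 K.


lam_max = b / T = 2.898e-3 / 28401 = 1.020e-07 m = 102.0387 nm

102.0387 nm


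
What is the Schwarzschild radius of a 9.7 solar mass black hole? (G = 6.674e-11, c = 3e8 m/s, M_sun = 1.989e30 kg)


M = 9.7 * 1.989e30 kg = 1.92933e+31 kg. rs = 2GM/c^2 = 2 * 6.674e-11 * 1.92933e+31 / (3e8)^2 = 28614.1076

28614.1076 m


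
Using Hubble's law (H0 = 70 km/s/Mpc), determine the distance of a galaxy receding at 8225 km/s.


d = v / H0 = 8225 / 70 = 117.5

117.5 Mpc


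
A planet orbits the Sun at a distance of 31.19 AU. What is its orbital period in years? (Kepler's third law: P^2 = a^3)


P = a^(3/2) = 31.19^1.5 = 174.1899

174.1899 years


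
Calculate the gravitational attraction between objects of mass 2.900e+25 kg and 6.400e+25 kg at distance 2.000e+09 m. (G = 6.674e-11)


F = G*m1*m2/r^2 = 6.674e-11 * 2.900e+25 * 6.400e+25 / (2.000e+09)^2 = 6.674e-11 * 1.856e+51 / 4.000e+18 = 3.097e+22

3.097e+22 N


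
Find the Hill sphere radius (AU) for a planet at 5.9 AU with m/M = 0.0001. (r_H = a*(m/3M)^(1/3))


r_H = a * (m/3M)^(1/3) = 5.9 * (0.0001/3)^(1/3) = 0.1899

0.1899 AU


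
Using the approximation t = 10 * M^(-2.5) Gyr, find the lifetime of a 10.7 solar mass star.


t = 10 * M^(-2.5) = 10 * 10.7^(-2.5) = 0.0267

0.0267 Gyr


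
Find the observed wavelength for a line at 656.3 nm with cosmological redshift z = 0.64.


lam_obs = lam_emit * (1 + z) = 656.3 * (1 + 0.64) = 1076.332

1076.332 nm


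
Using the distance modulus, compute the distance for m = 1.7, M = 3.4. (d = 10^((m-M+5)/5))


d = 10^((m - M + 5)/5) = 10^((1.7 - 3.4 + 5)/5) = 4.5709

4.5709 pc


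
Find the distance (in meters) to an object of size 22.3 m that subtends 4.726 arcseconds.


D = size / theta_rad, theta_rad = 4.726 * pi/(180*3600) = 2.291e-05, D = 973276.5932

973276.5932 m


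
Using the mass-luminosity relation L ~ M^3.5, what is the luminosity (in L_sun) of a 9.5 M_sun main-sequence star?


L/L_sun = (M/M_sun)^3.5 = 9.5^3.5 = 2642.6072

2642.6072 L_sun


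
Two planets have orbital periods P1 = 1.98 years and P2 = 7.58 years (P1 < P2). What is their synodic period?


1/P_syn = |1/P1 - 1/P2| = |1/1.98 - 1/7.58| => P_syn = 2.6801

2.6801 years


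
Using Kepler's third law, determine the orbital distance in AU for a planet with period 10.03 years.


a = P^(2/3) = 10.03^(2/3) = 4.6509

4.6509 AU


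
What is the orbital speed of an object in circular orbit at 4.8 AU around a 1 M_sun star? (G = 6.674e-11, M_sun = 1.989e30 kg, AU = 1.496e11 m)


v = sqrt(GM/r) = sqrt(6.674e-11 * 1.989e+30 / 7.181e+11) = 13596.4045

13596.4045 m/s


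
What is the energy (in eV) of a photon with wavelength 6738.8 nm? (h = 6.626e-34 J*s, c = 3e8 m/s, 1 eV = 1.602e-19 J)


E = hc/lambda = 6.626e-34 * 3e8 / 6.739e-06 = 2.950e-20 J = 0.1841 eV

0.1841 eV


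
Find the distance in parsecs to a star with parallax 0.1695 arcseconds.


d = 1/p = 1/0.1695 = 5.8997

5.8997 pc


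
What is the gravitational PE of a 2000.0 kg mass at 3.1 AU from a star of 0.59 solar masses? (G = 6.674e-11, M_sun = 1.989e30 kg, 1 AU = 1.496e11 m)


M = 0.59 * 1.989e30 kg = 1.17351e+30 kg; r = 3.1 AU * 1.496e11 m/AU = 4.6376e+11 m. U = -GM*m/r = -(6.674e-11 * 1.17351e+30 * 2000.0) / 4.6376e+11 = -3.378e+11

-3.378e+11 J


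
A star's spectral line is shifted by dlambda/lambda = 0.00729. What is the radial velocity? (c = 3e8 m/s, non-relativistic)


v = (dlambda/lambda) * c = 0.00729 * 3e8 = 2.187e+06

2.187e+06 m/s


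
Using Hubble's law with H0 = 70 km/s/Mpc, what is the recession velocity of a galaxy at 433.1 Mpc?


v = H0 * d = 70 * 433.1 = 30317.0

30317.0 km/s


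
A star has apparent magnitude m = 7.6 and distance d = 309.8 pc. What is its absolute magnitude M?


M = m - 5*log10(d) + 5 = 7.6 - 5*log10(309.8) + 5 = 0.1446

0.1446


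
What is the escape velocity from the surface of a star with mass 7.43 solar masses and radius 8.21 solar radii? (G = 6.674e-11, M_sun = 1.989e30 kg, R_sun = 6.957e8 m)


M = 7.43 * 1.989e30 kg = 1.477827e+31 kg; R = 8.21 * 6.957e8 m = 5.711697e+09 m. v_esc = sqrt(2GM/R) = sqrt(2 * 6.674e-11 * 1.477827e+31 / 5.711697e+09) = 587675.1369

587675.1369 m/s


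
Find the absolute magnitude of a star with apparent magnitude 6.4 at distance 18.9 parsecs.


M = m - 5*log10(d) + 5 = 6.4 - 5*log10(18.9) + 5 = 5.0177

5.0177


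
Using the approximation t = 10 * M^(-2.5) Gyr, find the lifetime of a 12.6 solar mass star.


t = 10 * M^(-2.5) = 10 * 12.6^(-2.5) = 0.0177

0.0177 Gyr


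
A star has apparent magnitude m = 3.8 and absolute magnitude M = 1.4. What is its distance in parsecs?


d = 10^((m - M + 5)/5) = 10^((3.8 - 1.4 + 5)/5) = 30.1995

30.1995 pc


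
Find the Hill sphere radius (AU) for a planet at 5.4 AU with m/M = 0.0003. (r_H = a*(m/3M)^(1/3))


r_H = a * (m/3M)^(1/3) = 5.4 * (0.0003/3)^(1/3) = 0.2506

0.2506 AU


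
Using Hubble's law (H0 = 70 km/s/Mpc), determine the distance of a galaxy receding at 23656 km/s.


d = v / H0 = 23656 / 70 = 337.9429

337.9429 Mpc


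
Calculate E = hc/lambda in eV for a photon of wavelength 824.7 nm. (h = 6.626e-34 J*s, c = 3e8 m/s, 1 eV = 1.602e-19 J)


E = hc/lambda = 6.626e-34 * 3e8 / 8.247e-07 = 2.410e-19 J = 1.5046 eV

1.5046 eV


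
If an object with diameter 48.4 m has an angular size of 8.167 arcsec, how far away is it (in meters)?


D = size / theta_rad, theta_rad = 8.167 * pi/(180*3600) = 3.959e-05, D = 1.222e+06

1.222e+06 m


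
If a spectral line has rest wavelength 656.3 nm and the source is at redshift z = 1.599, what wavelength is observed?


lam_obs = lam_emit * (1 + z) = 656.3 * (1 + 1.599) = 1705.7237

1705.7237 nm


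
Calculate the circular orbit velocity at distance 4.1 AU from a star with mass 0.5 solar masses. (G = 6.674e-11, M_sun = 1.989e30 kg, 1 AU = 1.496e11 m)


v = sqrt(GM/r) = sqrt(6.674e-11 * 9.945e+29 / 6.134e+11) = 10402.5011

10402.5011 m/s


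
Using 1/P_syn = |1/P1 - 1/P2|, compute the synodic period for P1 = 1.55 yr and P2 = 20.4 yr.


1/P_syn = |1/P1 - 1/P2| = |1/1.55 - 1/20.4| => P_syn = 1.6775

1.6775 years


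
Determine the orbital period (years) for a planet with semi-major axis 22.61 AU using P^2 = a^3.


P = a^(3/2) = 22.61^1.5 = 107.5105

107.5105 years


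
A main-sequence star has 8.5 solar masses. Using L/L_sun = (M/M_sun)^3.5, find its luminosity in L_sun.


L/L_sun = (M/M_sun)^3.5 = 8.5^3.5 = 1790.4667

1790.4667 L_sun


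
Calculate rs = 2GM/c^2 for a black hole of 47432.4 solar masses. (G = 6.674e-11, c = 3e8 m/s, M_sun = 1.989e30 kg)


M = 47432.4 * 1.989e30 kg = 9.43430436e+34 kg. rs = 2GM/c^2 = 2 * 6.674e-11 * 9.43430436e+34 / (3e8)^2 = 1.399e+08

1.399e+08 m


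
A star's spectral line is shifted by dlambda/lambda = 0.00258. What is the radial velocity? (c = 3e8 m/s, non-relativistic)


v = (dlambda/lambda) * c = 0.00258 * 3e8 = 774000.0

774000.0 m/s


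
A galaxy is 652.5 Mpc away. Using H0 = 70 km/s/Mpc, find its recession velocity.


v = H0 * d = 70 * 652.5 = 45675.0

45675.0 km/s


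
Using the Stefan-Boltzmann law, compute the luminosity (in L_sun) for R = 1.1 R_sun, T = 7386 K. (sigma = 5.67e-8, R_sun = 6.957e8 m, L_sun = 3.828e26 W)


R = 1.1 * 6.957e8 m = 7.6527e+08 m. L = 4*pi*R^2*sigma*T^4 = 4*pi*(7.6527e+08)^2 * 5.67e-8 * 7386^4 = 1.241822468e+27 W. L/L_sun = 1.241822468e+27 / 3.828e26 = 3.2441

3.2441 L_sun


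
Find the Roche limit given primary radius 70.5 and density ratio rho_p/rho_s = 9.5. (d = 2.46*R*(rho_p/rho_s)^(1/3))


d_Roche = 2.46 * 70.5 * 9.5^(1/3) = 367.3094

367.3094


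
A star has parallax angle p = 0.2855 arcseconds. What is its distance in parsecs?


d = 1/p = 1/0.2855 = 3.5026

3.5026 pc


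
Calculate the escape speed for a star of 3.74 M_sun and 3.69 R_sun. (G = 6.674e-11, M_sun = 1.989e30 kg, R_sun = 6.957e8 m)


M = 3.74 * 1.989e30 kg = 7.43886e+30 kg; R = 3.69 * 6.957e8 m = 2.567133e+09 m. v_esc = sqrt(2GM/R) = sqrt(2 * 6.674e-11 * 7.43886e+30 / 2.567133e+09) = 621923.6998

621923.6998 m/s


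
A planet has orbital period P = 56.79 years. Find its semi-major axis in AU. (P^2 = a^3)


a = P^(2/3) = 56.79^(2/3) = 14.7746

14.7746 AU


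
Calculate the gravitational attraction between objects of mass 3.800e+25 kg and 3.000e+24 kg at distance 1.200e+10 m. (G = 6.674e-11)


F = G*m1*m2/r^2 = 6.674e-11 * 3.800e+25 * 3.000e+24 / (1.200e+10)^2 = 6.674e-11 * 1.140e+50 / 1.440e+20 = 5.284e+19

5.284e+19 N


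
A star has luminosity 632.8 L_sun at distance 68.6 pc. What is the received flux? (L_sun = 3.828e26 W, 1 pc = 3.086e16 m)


F = L / (4*pi*d^2) = 2.422e+29 / (4*pi*(2.117e+18)^2) = 4.301e-09

4.301e-09 W/m^2


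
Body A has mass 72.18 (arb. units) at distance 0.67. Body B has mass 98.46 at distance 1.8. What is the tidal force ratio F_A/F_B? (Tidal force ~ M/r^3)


Ratio = (M1/r1^3) / (M2/r2^3) = (72.18/0.67^3) / (98.46/1.8^3) = 14.2151

14.2151


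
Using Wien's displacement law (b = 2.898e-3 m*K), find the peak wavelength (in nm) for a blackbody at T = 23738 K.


lam_max = b / T = 2.898e-3 / 23738 = 1.221e-07 m = 122.0827 nm

122.0827 nm


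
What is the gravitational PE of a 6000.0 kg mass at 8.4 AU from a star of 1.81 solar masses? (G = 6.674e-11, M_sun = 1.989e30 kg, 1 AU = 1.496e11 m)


M = 1.81 * 1.989e30 kg = 3.60009e+30 kg; r = 8.4 AU * 1.496e11 m/AU = 1.25664e+12 m. U = -GM*m/r = -(6.674e-11 * 3.60009e+30 * 6000.0) / 1.25664e+12 = -1.147e+12

-1.147e+12 J


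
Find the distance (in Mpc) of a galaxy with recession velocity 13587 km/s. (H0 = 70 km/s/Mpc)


d = v / H0 = 13587 / 70 = 194.1

194.1 Mpc


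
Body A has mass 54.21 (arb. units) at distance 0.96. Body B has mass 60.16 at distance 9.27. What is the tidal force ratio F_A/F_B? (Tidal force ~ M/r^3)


Ratio = (M1/r1^3) / (M2/r2^3) = (54.21/0.96^3) / (60.16/9.27^3) = 811.3292

811.3292


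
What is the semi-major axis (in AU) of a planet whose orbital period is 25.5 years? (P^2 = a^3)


a = P^(2/3) = 25.5^(2/3) = 8.6635

8.6635 AU


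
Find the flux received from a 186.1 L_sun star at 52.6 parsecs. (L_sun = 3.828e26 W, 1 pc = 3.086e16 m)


F = L / (4*pi*d^2) = 7.124e+28 / (4*pi*(1.623e+18)^2) = 2.152e-09

2.152e-09 W/m^2


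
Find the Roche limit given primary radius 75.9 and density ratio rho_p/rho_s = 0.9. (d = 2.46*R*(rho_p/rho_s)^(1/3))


d_Roche = 2.46 * 75.9 * 0.9^(1/3) = 180.2704

180.2704


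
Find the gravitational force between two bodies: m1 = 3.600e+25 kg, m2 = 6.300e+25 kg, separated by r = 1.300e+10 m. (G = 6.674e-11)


F = G*m1*m2/r^2 = 6.674e-11 * 3.600e+25 * 6.300e+25 / (1.300e+10)^2 = 6.674e-11 * 2.268e+51 / 1.690e+20 = 8.957e+20

8.957e+20 N


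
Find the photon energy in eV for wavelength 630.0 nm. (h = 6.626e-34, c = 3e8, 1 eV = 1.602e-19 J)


E = hc/lambda = 6.626e-34 * 3e8 / 6.300e-07 = 3.155e-19 J = 1.9696 eV

1.9696 eV


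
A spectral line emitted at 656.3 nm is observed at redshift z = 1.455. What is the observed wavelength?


lam_obs = lam_emit * (1 + z) = 656.3 * (1 + 1.455) = 1611.2165

1611.2165 nm


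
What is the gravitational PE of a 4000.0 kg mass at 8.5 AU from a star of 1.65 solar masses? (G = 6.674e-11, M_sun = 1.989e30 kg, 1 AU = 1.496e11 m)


M = 1.65 * 1.989e30 kg = 3.28185e+30 kg; r = 8.5 AU * 1.496e11 m/AU = 1.2716e+12 m. U = -GM*m/r = -(6.674e-11 * 3.28185e+30 * 4000.0) / 1.2716e+12 = -6.890e+11

-6.890e+11 J


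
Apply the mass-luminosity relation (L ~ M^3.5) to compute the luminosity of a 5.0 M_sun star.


L/L_sun = (M/M_sun)^3.5 = 5.0^3.5 = 279.5085

279.5085 L_sun


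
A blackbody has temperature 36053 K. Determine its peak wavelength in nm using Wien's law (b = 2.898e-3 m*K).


lam_max = b / T = 2.898e-3 / 36053 = 8.038e-08 m = 80.3817 nm

80.3817 nm


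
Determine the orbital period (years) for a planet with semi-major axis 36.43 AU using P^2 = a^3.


P = a^(3/2) = 36.43^1.5 = 219.8815

219.8815 years


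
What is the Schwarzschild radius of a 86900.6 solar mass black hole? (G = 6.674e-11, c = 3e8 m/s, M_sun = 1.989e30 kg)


M = 86900.6 * 1.989e30 kg = 1.728452934e+35 kg. rs = 2GM/c^2 = 2 * 6.674e-11 * 1.728452934e+35 / (3e8)^2 = 2.563e+08

2.563e+08 m


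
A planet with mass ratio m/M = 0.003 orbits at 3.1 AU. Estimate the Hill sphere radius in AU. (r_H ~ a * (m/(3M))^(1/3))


r_H = a * (m/3M)^(1/3) = 3.1 * (0.003/3)^(1/3) = 0.31

0.31 AU


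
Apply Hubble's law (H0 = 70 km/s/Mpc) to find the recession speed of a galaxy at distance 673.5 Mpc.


v = H0 * d = 70 * 673.5 = 47145.0

47145.0 km/s


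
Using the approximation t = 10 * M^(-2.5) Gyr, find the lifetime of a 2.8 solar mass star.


t = 10 * M^(-2.5) = 10 * 2.8^(-2.5) = 0.7623

0.7623 Gyr


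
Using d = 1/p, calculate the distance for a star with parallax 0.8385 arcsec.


d = 1/p = 1/0.8385 = 1.1926

1.1926 pc


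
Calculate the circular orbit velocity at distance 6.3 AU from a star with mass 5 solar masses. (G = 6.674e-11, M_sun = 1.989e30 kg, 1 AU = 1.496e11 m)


v = sqrt(GM/r) = sqrt(6.674e-11 * 9.945e+30 / 9.425e+11) = 26537.4643

26537.4643 m/s


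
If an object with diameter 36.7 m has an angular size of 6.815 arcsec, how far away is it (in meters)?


D = size / theta_rad, theta_rad = 6.815 * pi/(180*3600) = 3.304e-05, D = 1.111e+06

1.111e+06 m


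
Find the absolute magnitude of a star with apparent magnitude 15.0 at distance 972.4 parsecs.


M = m - 5*log10(d) + 5 = 15.0 - 5*log10(972.4) + 5 = 5.0608

5.0608


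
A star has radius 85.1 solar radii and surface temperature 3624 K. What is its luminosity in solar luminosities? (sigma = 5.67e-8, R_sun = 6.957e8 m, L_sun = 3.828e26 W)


R = 85.1 * 6.957e8 m = 5.920407e+10 m. L = 4*pi*R^2*sigma*T^4 = 4*pi*(5.920407e+10)^2 * 5.67e-8 * 3624^4 = 4.307733284e+29 W. L/L_sun = 4.307733284e+29 / 3.828e26 = 1125.3222

1125.3222 L_sun


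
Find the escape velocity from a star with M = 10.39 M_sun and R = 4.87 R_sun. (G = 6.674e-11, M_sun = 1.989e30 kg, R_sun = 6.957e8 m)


M = 10.39 * 1.989e30 kg = 2.066571e+31 kg; R = 4.87 * 6.957e8 m = 3.388059e+09 m. v_esc = sqrt(2GM/R) = sqrt(2 * 6.674e-11 * 2.066571e+31 / 3.388059e+09) = 902314.1792

902314.1792 m/s


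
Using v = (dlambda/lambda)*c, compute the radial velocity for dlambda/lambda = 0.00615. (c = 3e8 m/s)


v = (dlambda/lambda) * c = 0.00615 * 3e8 = 1.845e+06

1.845e+06 m/s


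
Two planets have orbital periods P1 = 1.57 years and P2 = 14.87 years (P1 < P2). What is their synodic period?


1/P_syn = |1/P1 - 1/P2| = |1/1.57 - 1/14.87| => P_syn = 1.7553

1.7553 years


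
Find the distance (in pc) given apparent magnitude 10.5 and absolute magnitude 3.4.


d = 10^((m - M + 5)/5) = 10^((10.5 - 3.4 + 5)/5) = 263.0268

263.0268 pc


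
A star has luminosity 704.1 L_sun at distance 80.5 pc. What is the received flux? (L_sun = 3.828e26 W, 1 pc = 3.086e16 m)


F = L / (4*pi*d^2) = 2.695e+29 / (4*pi*(2.484e+18)^2) = 3.475e-09

3.475e-09 W/m^2


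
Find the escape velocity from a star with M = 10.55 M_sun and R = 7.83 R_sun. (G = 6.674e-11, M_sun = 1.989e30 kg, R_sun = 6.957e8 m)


M = 10.55 * 1.989e30 kg = 2.098395e+31 kg; R = 7.83 * 6.957e8 m = 5.447331e+09 m. v_esc = sqrt(2GM/R) = sqrt(2 * 6.674e-11 * 2.098395e+31 / 5.447331e+09) = 717067.1672

717067.1672 m/s


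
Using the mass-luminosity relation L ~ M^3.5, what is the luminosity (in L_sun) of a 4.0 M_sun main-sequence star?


L/L_sun = (M/M_sun)^3.5 = 4.0^3.5 = 128.0

128.0 L_sun


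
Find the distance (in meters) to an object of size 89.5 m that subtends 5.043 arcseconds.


D = size / theta_rad, theta_rad = 5.043 * pi/(180*3600) = 2.445e-05, D = 3.661e+06

3.661e+06 m


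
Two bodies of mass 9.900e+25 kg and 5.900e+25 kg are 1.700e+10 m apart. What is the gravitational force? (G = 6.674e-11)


F = G*m1*m2/r^2 = 6.674e-11 * 9.900e+25 * 5.900e+25 / (1.700e+10)^2 = 6.674e-11 * 5.841e+51 / 2.890e+20 = 1.349e+21

1.349e+21 N


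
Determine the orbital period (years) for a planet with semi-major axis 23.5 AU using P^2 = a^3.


P = a^(3/2) = 23.5^1.5 = 113.9205

113.9205 years


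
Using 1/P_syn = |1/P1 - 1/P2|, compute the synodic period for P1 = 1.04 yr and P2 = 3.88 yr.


1/P_syn = |1/P1 - 1/P2| = |1/1.04 - 1/3.88| => P_syn = 1.4208

1.4208 years


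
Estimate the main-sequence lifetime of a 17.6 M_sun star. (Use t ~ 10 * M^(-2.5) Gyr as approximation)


t = 10 * M^(-2.5) = 10 * 17.6^(-2.5) = 0.0077

0.0077 Gyr


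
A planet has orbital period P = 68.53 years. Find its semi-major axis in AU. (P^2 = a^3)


a = P^(2/3) = 68.53^(2/3) = 16.7464

16.7464 AU


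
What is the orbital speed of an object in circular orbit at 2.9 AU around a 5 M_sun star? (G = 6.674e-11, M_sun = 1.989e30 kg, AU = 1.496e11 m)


v = sqrt(GM/r) = sqrt(6.674e-11 * 9.945e+30 / 4.338e+11) = 39113.862

39113.862 m/s


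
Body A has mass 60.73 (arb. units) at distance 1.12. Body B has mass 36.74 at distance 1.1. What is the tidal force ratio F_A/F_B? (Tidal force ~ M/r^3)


Ratio = (M1/r1^3) / (M2/r2^3) = (60.73/1.12^3) / (36.74/1.1^3) = 1.566

1.566


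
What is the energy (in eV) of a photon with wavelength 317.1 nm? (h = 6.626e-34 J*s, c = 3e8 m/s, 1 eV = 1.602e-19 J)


E = hc/lambda = 6.626e-34 * 3e8 / 3.171e-07 = 6.269e-19 J = 3.913 eV

3.913 eV


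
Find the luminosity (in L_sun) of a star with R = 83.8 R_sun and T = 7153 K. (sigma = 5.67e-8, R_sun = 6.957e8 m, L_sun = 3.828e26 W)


R = 83.8 * 6.957e8 m = 5.829966e+10 m. L = 4*pi*R^2*sigma*T^4 = 4*pi*(5.829966e+10)^2 * 5.67e-8 * 7153^4 = 6.339833715e+30 W. L/L_sun = 6.339833715e+30 / 3.828e26 = 16561.7391

16561.7391 L_sun


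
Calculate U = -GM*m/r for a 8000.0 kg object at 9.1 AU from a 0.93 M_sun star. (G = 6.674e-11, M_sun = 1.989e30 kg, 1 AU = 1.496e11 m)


M = 0.93 * 1.989e30 kg = 1.84977e+30 kg; r = 9.1 AU * 1.496e11 m/AU = 1.36136e+12 m. U = -GM*m/r = -(6.674e-11 * 1.84977e+30 * 8000.0) / 1.36136e+12 = -7.255e+11

-7.255e+11 J


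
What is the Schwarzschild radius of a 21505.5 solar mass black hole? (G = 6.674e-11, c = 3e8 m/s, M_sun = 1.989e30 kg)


M = 21505.5 * 1.989e30 kg = 4.27744395e+34 kg. rs = 2GM/c^2 = 2 * 6.674e-11 * 4.27744395e+34 / (3e8)^2 = 6.344e+07

6.344e+07 m


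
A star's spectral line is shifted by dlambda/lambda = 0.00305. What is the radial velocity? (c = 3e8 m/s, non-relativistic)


v = (dlambda/lambda) * c = 0.00305 * 3e8 = 915000.0

915000.0 m/s


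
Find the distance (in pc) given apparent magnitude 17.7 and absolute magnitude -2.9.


d = 10^((m - M + 5)/5) = 10^((17.7 - -2.9 + 5)/5) = 131825.6739

131825.6739 pc


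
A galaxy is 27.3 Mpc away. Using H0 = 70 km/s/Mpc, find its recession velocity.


v = H0 * d = 70 * 27.3 = 1911.0

1911.0 km/s


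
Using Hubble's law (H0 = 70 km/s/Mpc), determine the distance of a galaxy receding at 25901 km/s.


d = v / H0 = 25901 / 70 = 370.0143

370.0143 Mpc


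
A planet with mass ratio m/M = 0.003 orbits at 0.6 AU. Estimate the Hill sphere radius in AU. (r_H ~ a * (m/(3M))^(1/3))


r_H = a * (m/3M)^(1/3) = 0.6 * (0.003/3)^(1/3) = 0.06

0.06 AU


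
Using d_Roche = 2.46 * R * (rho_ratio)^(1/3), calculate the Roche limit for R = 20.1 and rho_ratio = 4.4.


d_Roche = 2.46 * 20.1 * 4.4^(1/3) = 81.0243

81.0243


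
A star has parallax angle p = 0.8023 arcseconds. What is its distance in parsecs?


d = 1/p = 1/0.8023 = 1.2464

1.2464 pc


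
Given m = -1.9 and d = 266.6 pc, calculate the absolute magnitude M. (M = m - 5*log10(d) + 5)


M = m - 5*log10(d) + 5 = -1.9 - 5*log10(266.6) + 5 = -9.0293

-9.0293


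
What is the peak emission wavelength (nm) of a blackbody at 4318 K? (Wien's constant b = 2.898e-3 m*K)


lam_max = b / T = 2.898e-3 / 4318 = 6.711e-07 m = 671.144 nm

671.144 nm


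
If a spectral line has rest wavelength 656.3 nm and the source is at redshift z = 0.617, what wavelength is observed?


lam_obs = lam_emit * (1 + z) = 656.3 * (1 + 0.617) = 1061.2371

1061.2371 nm


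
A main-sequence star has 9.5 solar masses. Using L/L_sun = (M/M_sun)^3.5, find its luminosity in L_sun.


L/L_sun = (M/M_sun)^3.5 = 9.5^3.5 = 2642.6072

2642.6072 L_sun


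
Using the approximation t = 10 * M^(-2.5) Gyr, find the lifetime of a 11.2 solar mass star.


t = 10 * M^(-2.5) = 10 * 11.2^(-2.5) = 0.0238

0.0238 Gyr


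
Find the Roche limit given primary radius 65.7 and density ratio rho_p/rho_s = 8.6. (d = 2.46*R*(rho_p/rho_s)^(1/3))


d_Roche = 2.46 * 65.7 * 8.6^(1/3) = 331.1311

331.1311


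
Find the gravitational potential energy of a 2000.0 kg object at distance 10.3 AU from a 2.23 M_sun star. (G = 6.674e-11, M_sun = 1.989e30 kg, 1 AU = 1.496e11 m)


M = 2.23 * 1.989e30 kg = 4.43547e+30 kg; r = 10.3 AU * 1.496e11 m/AU = 1.54088e+12 m. U = -GM*m/r = -(6.674e-11 * 4.43547e+30 * 2000.0) / 1.54088e+12 = -3.842e+11

-3.842e+11 J


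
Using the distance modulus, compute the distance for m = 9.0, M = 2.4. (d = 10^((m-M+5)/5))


d = 10^((m - M + 5)/5) = 10^((9.0 - 2.4 + 5)/5) = 208.9296

208.9296 pc


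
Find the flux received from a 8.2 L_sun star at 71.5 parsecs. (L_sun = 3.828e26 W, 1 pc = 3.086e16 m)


F = L / (4*pi*d^2) = 3.139e+27 / (4*pi*(2.206e+18)^2) = 5.131e-11

5.131e-11 W/m^2


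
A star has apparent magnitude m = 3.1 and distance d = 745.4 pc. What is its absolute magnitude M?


M = m - 5*log10(d) + 5 = 3.1 - 5*log10(745.4) + 5 = -6.2619

-6.2619


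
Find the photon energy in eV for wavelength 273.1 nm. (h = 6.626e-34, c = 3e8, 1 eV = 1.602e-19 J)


E = hc/lambda = 6.626e-34 * 3e8 / 2.731e-07 = 7.279e-19 J = 4.5435 eV

4.5435 eV


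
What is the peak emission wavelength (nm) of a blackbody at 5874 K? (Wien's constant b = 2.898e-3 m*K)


lam_max = b / T = 2.898e-3 / 5874 = 4.934e-07 m = 493.3606 nm

493.3606 nm


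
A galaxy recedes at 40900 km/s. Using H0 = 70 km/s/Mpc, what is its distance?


d = v / H0 = 40900 / 70 = 584.2857

584.2857 Mpc


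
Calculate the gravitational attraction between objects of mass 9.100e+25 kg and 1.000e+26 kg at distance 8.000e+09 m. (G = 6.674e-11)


F = G*m1*m2/r^2 = 6.674e-11 * 9.100e+25 * 1.000e+26 / (8.000e+09)^2 = 6.674e-11 * 9.100e+51 / 6.400e+19 = 9.490e+21

9.490e+21 N


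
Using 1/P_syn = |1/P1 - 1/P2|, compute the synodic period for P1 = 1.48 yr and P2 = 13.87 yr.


1/P_syn = |1/P1 - 1/P2| = |1/1.48 - 1/13.87| => P_syn = 1.6568

1.6568 years


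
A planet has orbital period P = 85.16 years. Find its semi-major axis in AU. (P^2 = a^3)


a = P^(2/3) = 85.16^(2/3) = 19.3564

19.3564 AU


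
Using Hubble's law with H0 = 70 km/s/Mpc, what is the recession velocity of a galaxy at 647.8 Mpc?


v = H0 * d = 70 * 647.8 = 45346.0

45346.0 km/s


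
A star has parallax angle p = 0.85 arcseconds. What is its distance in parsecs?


d = 1/p = 1/0.85 = 1.1765

1.1765 pc


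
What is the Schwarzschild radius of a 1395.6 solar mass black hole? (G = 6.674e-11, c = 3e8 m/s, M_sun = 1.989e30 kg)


M = 1395.6 * 1.989e30 kg = 2.7758484e+33 kg. rs = 2GM/c^2 = 2 * 6.674e-11 * 2.7758484e+33 / (3e8)^2 = 4.117e+06

4.117e+06 m


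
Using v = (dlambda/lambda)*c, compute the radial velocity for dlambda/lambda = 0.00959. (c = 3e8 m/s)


v = (dlambda/lambda) * c = 0.00959 * 3e8 = 2.877e+06

2.877e+06 m/s


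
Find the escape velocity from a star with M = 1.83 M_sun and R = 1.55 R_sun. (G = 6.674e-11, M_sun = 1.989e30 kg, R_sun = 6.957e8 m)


M = 1.83 * 1.989e30 kg = 3.63987e+30 kg; R = 1.55 * 6.957e8 m = 1.078335e+09 m. v_esc = sqrt(2GM/R) = sqrt(2 * 6.674e-11 * 3.63987e+30 / 1.078335e+09) = 671234.3678

671234.3678 m/s


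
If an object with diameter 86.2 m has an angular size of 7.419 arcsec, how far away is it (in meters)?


D = size / theta_rad, theta_rad = 7.419 * pi/(180*3600) = 3.597e-05, D = 2.397e+06

2.397e+06 m


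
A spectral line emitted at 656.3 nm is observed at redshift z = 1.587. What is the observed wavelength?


lam_obs = lam_emit * (1 + z) = 656.3 * (1 + 1.587) = 1697.8481

1697.8481 nm


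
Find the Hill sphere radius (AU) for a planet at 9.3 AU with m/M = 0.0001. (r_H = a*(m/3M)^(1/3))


r_H = a * (m/3M)^(1/3) = 9.3 * (0.0001/3)^(1/3) = 0.2993

0.2993 AU


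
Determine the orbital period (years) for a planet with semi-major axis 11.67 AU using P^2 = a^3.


P = a^(3/2) = 11.67^1.5 = 39.8663

39.8663 years


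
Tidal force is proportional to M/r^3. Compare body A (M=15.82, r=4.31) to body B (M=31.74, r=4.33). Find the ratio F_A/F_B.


Ratio = (M1/r1^3) / (M2/r2^3) = (15.82/4.31^3) / (31.74/4.33^3) = 0.5054

0.5054


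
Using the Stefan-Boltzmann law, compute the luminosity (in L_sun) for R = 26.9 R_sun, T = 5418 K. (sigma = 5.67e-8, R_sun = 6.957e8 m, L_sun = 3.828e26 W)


R = 26.9 * 6.957e8 m = 1.871433e+10 m. L = 4*pi*R^2*sigma*T^4 = 4*pi*(1.871433e+10)^2 * 5.67e-8 * 5418^4 = 2.150292264e+29 W. L/L_sun = 2.150292264e+29 / 3.828e26 = 561.7273

561.7273 L_sun


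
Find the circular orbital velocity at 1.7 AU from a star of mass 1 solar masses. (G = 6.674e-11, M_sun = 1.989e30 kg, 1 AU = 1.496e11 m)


v = sqrt(GM/r) = sqrt(6.674e-11 * 1.989e+30 / 2.543e+11) = 22846.5294

22846.5294 m/s


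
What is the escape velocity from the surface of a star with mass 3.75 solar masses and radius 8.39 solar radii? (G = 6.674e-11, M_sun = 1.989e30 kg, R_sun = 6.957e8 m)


M = 3.75 * 1.989e30 kg = 7.45875e+30 kg; R = 8.39 * 6.957e8 m = 5.836923e+09 m. v_esc = sqrt(2GM/R) = sqrt(2 * 6.674e-11 * 7.45875e+30 / 5.836923e+09) = 412999.1353

412999.1353 m/s


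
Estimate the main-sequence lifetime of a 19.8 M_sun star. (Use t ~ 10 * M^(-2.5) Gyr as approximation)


t = 10 * M^(-2.5) = 10 * 19.8^(-2.5) = 0.0057

0.0057 Gyr


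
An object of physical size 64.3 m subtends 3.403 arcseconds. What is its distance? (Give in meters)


D = size / theta_rad, theta_rad = 3.403 * pi/(180*3600) = 1.650e-05, D = 3.897e+06

3.897e+06 m


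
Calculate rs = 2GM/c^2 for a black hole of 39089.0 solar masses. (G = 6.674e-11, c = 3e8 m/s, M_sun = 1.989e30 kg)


M = 39089.0 * 1.989e30 kg = 7.7748021e+34 kg. rs = 2GM/c^2 = 2 * 6.674e-11 * 7.7748021e+34 / (3e8)^2 = 1.153e+08

1.153e+08 m


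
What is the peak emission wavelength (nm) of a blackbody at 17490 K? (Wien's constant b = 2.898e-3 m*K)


lam_max = b / T = 2.898e-3 / 17490 = 1.657e-07 m = 165.6947 nm

165.6947 nm


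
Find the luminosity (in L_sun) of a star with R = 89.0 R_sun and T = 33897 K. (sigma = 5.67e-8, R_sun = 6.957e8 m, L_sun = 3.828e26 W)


R = 89.0 * 6.957e8 m = 6.19173e+10 m. L = 4*pi*R^2*sigma*T^4 = 4*pi*(6.19173e+10)^2 * 5.67e-8 * 33897^4 = 3.6063012e+33 W. L/L_sun = 3.6063012e+33 / 3.828e26 = 9.421e+06

9.421e+06 L_sun


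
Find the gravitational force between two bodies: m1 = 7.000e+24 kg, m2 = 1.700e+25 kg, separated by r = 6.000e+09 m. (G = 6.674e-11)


F = G*m1*m2/r^2 = 6.674e-11 * 7.000e+24 * 1.700e+25 / (6.000e+09)^2 = 6.674e-11 * 1.190e+50 / 3.600e+19 = 2.206e+20

2.206e+20 N


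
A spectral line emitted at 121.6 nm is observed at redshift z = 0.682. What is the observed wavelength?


lam_obs = lam_emit * (1 + z) = 121.6 * (1 + 0.682) = 204.5312

204.5312 nm


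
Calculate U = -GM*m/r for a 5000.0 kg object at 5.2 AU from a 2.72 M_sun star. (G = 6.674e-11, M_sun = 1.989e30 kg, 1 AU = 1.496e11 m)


M = 2.72 * 1.989e30 kg = 5.41008e+30 kg; r = 5.2 AU * 1.496e11 m/AU = 7.7792e+11 m. U = -GM*m/r = -(6.674e-11 * 5.41008e+30 * 5000.0) / 7.7792e+11 = -2.321e+12

-2.321e+12 J


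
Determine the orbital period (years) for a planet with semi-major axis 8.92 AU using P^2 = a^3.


P = a^(3/2) = 8.92^1.5 = 26.6408

26.6408 years


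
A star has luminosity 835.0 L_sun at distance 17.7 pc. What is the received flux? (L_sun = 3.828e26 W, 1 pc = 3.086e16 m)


F = L / (4*pi*d^2) = 3.196e+29 / (4*pi*(5.462e+17)^2) = 8.525e-08

8.525e-08 W/m^2


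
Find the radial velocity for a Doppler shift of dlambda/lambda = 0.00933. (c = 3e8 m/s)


v = (dlambda/lambda) * c = 0.00933 * 3e8 = 2.799e+06

2.799e+06 m/s


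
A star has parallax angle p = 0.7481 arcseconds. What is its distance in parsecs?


d = 1/p = 1/0.7481 = 1.3367

1.3367 pc


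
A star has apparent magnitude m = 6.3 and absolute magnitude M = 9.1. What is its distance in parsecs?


d = 10^((m - M + 5)/5) = 10^((6.3 - 9.1 + 5)/5) = 2.7542

2.7542 pc


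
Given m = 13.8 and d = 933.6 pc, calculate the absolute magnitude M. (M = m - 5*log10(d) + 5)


M = m - 5*log10(d) + 5 = 13.8 - 5*log10(933.6) + 5 = 3.9492

3.9492


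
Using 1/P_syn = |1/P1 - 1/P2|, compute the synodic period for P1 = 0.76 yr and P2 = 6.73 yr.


1/P_syn = |1/P1 - 1/P2| = |1/0.76 - 1/6.73| => P_syn = 0.8568

0.8568 years


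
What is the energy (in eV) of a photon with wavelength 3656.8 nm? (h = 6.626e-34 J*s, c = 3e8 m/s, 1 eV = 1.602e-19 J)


E = hc/lambda = 6.626e-34 * 3e8 / 3.657e-06 = 5.436e-20 J = 0.3393 eV

0.3393 eV


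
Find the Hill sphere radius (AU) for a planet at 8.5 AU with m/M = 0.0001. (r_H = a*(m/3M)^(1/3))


r_H = a * (m/3M)^(1/3) = 8.5 * (0.0001/3)^(1/3) = 0.2736

0.2736 AU


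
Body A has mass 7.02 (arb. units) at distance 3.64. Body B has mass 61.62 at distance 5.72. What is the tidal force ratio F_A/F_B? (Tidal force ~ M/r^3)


Ratio = (M1/r1^3) / (M2/r2^3) = (7.02/3.64^3) / (61.62/5.72^3) = 0.4421

0.4421


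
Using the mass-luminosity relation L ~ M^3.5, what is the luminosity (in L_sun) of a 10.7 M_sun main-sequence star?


L/L_sun = (M/M_sun)^3.5 = 10.7^3.5 = 4007.2203

4007.2203 L_sun


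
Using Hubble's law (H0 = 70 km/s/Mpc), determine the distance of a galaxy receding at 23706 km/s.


d = v / H0 = 23706 / 70 = 338.6571

338.6571 Mpc


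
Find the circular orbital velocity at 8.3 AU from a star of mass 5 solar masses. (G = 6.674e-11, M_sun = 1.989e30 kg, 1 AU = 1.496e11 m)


v = sqrt(GM/r) = sqrt(6.674e-11 * 9.945e+30 / 1.242e+12) = 23120.1502

23120.1502 m/s


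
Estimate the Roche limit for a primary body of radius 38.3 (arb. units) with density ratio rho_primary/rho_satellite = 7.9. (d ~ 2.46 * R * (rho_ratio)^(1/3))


d_Roche = 2.46 * 38.3 * 7.9^(1/3) = 187.6476

187.6476


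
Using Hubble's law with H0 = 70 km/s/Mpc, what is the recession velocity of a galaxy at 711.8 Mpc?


v = H0 * d = 70 * 711.8 = 49826.0

49826.0 km/s


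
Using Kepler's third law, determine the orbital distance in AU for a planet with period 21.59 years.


a = P^(2/3) = 21.59^(2/3) = 7.7536

7.7536 AU


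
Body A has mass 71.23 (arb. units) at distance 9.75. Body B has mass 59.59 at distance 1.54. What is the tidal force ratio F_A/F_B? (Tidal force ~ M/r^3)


Ratio = (M1/r1^3) / (M2/r2^3) = (71.23/9.75^3) / (59.59/1.54^3) = 0.0047

0.0047


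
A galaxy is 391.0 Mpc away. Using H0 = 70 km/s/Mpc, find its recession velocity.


v = H0 * d = 70 * 391.0 = 27370.0

27370.0 km/s


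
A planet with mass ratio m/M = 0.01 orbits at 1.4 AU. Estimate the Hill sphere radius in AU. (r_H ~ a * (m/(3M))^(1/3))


r_H = a * (m/3M)^(1/3) = 1.4 * (0.01/3)^(1/3) = 0.2091

0.2091 AU


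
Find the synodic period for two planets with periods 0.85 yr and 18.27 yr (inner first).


1/P_syn = |1/P1 - 1/P2| = |1/0.85 - 1/18.27| => P_syn = 0.8915

0.8915 years


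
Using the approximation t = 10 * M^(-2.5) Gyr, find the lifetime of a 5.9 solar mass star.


t = 10 * M^(-2.5) = 10 * 5.9^(-2.5) = 0.1183

0.1183 Gyr


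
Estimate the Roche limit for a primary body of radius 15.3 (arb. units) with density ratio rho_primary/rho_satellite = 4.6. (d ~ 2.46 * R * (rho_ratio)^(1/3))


d_Roche = 2.46 * 15.3 * 4.6^(1/3) = 62.5959

62.5959


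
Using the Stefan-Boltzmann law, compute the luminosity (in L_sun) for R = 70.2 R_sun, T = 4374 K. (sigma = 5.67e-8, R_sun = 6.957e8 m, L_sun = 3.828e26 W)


R = 70.2 * 6.957e8 m = 4.883814e+10 m. L = 4*pi*R^2*sigma*T^4 = 4*pi*(4.883814e+10)^2 * 5.67e-8 * 4374^4 = 6.220513955e+29 W. L/L_sun = 6.220513955e+29 / 3.828e26 = 1625.0036

1625.0036 L_sun


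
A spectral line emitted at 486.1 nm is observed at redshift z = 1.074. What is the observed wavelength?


lam_obs = lam_emit * (1 + z) = 486.1 * (1 + 1.074) = 1008.1714

1008.1714 nm


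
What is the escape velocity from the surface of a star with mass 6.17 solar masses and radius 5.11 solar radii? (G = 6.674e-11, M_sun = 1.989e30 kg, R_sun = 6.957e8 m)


M = 6.17 * 1.989e30 kg = 1.227213e+31 kg; R = 5.11 * 6.957e8 m = 3.555027e+09 m. v_esc = sqrt(2GM/R) = sqrt(2 * 6.674e-11 * 1.227213e+31 / 3.555027e+09) = 678807.4824

678807.4824 m/s


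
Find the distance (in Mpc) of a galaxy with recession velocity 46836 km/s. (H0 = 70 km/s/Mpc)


d = v / H0 = 46836 / 70 = 669.0857

669.0857 Mpc


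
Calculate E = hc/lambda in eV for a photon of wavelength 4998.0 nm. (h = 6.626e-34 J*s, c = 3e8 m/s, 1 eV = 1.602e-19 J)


E = hc/lambda = 6.626e-34 * 3e8 / 4.998e-06 = 3.977e-20 J = 0.2483 eV

0.2483 eV


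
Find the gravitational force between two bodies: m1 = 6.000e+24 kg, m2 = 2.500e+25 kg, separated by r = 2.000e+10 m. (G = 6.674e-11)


F = G*m1*m2/r^2 = 6.674e-11 * 6.000e+24 * 2.500e+25 / (2.000e+10)^2 = 6.674e-11 * 1.500e+50 / 4.000e+20 = 2.503e+19

2.503e+19 N


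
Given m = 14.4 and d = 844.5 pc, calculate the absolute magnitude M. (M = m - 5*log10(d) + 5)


M = m - 5*log10(d) + 5 = 14.4 - 5*log10(844.5) + 5 = 4.767

4.767


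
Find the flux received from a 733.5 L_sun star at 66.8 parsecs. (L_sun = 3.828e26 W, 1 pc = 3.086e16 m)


F = L / (4*pi*d^2) = 2.808e+29 / (4*pi*(2.061e+18)^2) = 5.258e-09

5.258e-09 W/m^2


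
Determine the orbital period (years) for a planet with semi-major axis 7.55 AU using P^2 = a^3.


P = a^(3/2) = 7.55^1.5 = 20.7453

20.7453 years


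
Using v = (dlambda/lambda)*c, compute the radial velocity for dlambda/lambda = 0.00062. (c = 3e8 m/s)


v = (dlambda/lambda) * c = 0.00062 * 3e8 = 186000.0

186000.0 m/s


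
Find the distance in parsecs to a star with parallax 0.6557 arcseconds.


d = 1/p = 1/0.6557 = 1.5251

1.5251 pc


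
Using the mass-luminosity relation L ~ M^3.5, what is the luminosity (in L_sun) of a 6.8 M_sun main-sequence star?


L/L_sun = (M/M_sun)^3.5 = 6.8^3.5 = 819.9383

819.9383 L_sun


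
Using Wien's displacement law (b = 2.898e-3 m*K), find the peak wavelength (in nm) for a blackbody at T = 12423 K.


lam_max = b / T = 2.898e-3 / 12423 = 2.333e-07 m = 233.277 nm

233.277 nm


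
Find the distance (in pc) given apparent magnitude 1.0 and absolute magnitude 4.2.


d = 10^((m - M + 5)/5) = 10^((1.0 - 4.2 + 5)/5) = 2.2909

2.2909 pc


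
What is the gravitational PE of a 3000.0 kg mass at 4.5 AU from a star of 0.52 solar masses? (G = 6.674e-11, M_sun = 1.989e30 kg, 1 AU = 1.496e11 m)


M = 0.52 * 1.989e30 kg = 1.03428e+30 kg; r = 4.5 AU * 1.496e11 m/AU = 6.732e+11 m. U = -GM*m/r = -(6.674e-11 * 1.03428e+30 * 3000.0) / 6.732e+11 = -3.076e+11

-3.076e+11 J


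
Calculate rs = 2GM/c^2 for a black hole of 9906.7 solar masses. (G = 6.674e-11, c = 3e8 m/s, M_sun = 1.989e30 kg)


M = 9906.7 * 1.989e30 kg = 1.97044263e+34 kg. rs = 2GM/c^2 = 2 * 6.674e-11 * 1.97044263e+34 / (3e8)^2 = 2.922e+07

2.922e+07 m


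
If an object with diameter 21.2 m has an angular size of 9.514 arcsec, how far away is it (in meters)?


D = size / theta_rad, theta_rad = 9.514 * pi/(180*3600) = 4.613e-05, D = 459618.8661

459618.8661 m


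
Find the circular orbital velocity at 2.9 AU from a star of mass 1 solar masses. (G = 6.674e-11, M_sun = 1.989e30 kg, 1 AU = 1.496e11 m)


v = sqrt(GM/r) = sqrt(6.674e-11 * 1.989e+30 / 4.338e+11) = 17492.2509

17492.2509 m/s


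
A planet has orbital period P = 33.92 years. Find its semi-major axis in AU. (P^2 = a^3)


a = P^(2/3) = 33.92^(2/3) = 10.4786

10.4786 AU


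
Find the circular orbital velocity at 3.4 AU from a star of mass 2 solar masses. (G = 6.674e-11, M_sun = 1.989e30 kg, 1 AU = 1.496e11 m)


v = sqrt(GM/r) = sqrt(6.674e-11 * 3.978e+30 / 5.086e+11) = 22846.5294

22846.5294 m/s


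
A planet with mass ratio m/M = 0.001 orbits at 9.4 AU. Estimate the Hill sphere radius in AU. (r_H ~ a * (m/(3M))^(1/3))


r_H = a * (m/3M)^(1/3) = 9.4 * (0.001/3)^(1/3) = 0.6518

0.6518 AU


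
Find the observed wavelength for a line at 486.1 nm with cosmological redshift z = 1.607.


lam_obs = lam_emit * (1 + z) = 486.1 * (1 + 1.607) = 1267.2627

1267.2627 nm


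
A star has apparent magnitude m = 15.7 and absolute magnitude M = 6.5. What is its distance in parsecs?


d = 10^((m - M + 5)/5) = 10^((15.7 - 6.5 + 5)/5) = 691.831

691.831 pc


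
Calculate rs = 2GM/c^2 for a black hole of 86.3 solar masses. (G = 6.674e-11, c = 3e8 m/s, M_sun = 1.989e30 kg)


M = 86.3 * 1.989e30 kg = 1.716507e+32 kg. rs = 2GM/c^2 = 2 * 6.674e-11 * 1.716507e+32 / (3e8)^2 = 254577.0604

254577.0604 m


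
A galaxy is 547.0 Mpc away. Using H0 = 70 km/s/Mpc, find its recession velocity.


v = H0 * d = 70 * 547.0 = 38290.0

38290.0 km/s


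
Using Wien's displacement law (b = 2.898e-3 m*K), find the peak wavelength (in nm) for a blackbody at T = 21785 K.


lam_max = b / T = 2.898e-3 / 21785 = 1.330e-07 m = 133.0273 nm

133.0273 nm


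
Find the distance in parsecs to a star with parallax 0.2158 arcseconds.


d = 1/p = 1/0.2158 = 4.6339

4.6339 pc


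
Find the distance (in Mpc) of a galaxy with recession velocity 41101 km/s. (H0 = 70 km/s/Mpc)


d = v / H0 = 41101 / 70 = 587.1571

587.1571 Mpc


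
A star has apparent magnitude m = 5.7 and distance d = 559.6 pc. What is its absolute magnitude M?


M = m - 5*log10(d) + 5 = 5.7 - 5*log10(559.6) + 5 = -3.0394

-3.0394


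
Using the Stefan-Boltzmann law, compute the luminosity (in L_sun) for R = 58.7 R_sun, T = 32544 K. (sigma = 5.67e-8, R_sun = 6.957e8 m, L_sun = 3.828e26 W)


R = 58.7 * 6.957e8 m = 4.083759e+10 m. L = 4*pi*R^2*sigma*T^4 = 4*pi*(4.083759e+10)^2 * 5.67e-8 * 32544^4 = 1.332897818e+33 W. L/L_sun = 1.332897818e+33 / 3.828e26 = 3.482e+06

3.482e+06 L_sun


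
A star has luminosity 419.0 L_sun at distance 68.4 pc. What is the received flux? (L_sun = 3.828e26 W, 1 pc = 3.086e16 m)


F = L / (4*pi*d^2) = 1.604e+29 / (4*pi*(2.111e+18)^2) = 2.865e-09

2.865e-09 W/m^2


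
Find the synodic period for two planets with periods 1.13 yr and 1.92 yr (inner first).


1/P_syn = |1/P1 - 1/P2| = |1/1.13 - 1/1.92| => P_syn = 2.7463

2.7463 years


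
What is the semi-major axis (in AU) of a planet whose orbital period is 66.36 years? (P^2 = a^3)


a = P^(2/3) = 66.36^(2/3) = 16.391

16.391 AU
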